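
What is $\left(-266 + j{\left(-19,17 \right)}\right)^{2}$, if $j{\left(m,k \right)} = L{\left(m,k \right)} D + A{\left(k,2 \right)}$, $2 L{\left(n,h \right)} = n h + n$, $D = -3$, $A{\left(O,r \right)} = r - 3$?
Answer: $60516$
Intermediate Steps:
$A{\left(O,r \right)} = -3 + r$ ($A{\left(O,r \right)} = r - 3 = -3 + r$)
$L{\left(n,h \right)} = \frac{n}{2} + \frac{h n}{2}$ ($L{\left(n,h \right)} = \frac{n h + n}{2} = \frac{h n + n}{2} = \frac{n + h n}{2} = \frac{n}{2} + \frac{h n}{2}$)
$j{\left(m,k \right)} = -1 - \frac{3 m \left(1 + k\right)}{2}$ ($j{\left(m,k \right)} = \frac{m \left(1 + k\right)}{2} \left(-3\right) + \left(-3 + 2\right) = - \frac{3 m \left(1 + k\right)}{2} - 1 = -1 - \frac{3 m \left(1 + k\right)}{2}$)
$\left(-266 + j{\left(-19,17 \right)}\right)^{2} = \left(-266 - \left(1 - \frac{57 \left(1 + 17\right)}{2}\right)\right)^{2} = \left(-266 - \left(1 - 513\right)\right)^{2} = \left(-266 + \left(-1 + 513\right)\right)^{2} = \left(-266 + 512\right)^{2} = 246^{2} = 60516$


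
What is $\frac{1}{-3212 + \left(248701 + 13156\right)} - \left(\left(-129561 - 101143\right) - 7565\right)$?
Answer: $\frac{61627085506}{258645} \approx 2.3827 \cdot 10^{5}$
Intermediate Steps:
$\frac{1}{-3212 + \left(248701 + 13156\right)} - \left(\left(-129561 - 101143\right) - 7565\right) = \frac{1}{-3212 + 261857} - \left(-230704 - 7565\right) = \frac{1}{258645} - -238269 = \frac{1}{258645} + 238269 = \frac{61627085506}{258645}$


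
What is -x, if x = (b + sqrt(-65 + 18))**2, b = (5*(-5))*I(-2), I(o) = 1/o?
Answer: -437/4 - 25*I*sqrt(47) ≈ -109.25 - 171.39*I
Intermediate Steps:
I(o) = 1/o
b = 25/2 (b = (5*(-5))/(-2) = -25*(-1/2) = 25/2 ≈ 12.500)
x = (25/2 + I*sqrt(47))**2 (x = (25/2 + sqrt(-65 + 18))**2 = (25/2 + sqrt(-47))**2 = (25/2 + I*sqrt(47))**2 ≈ 109.25 + 171.39*I)
-x = -(437/4 + 25*I*sqrt(47)) = -437/4 - 25*I*sqrt(47)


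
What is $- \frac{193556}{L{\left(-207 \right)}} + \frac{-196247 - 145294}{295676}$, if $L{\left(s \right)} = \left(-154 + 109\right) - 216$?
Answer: $\frac{57140721655}{77171436} \approx 740.44$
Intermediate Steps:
$L{\left(s \right)} = -261$ ($L{\left(s \right)} = -45 - 216 = -261$)
$- \frac{193556}{L{\left(-207 \right)}} + \frac{-196247 - 145294}{295676} = - \frac{193556}{-261} + \frac{-196247 - 145294}{295676} = \left(-193556\right) \left(- \frac{1}{261}\right) + \left(-196247 - 145294\right) \frac{1}{295676} = \frac{193556}{261} - \frac{341541}{295676} = \frac{57140721655}{77171436}$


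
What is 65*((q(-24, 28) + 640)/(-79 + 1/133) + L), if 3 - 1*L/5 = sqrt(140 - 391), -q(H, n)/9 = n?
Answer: 3444545/5253 - 325*I*sqrt(251) ≈ 655.73 - 5149.0*I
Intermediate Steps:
q(H, n) = -9*n
L = 15 - 5*I*sqrt(251) (L = 15 - 5*sqrt(140 - 391) = 15 - 5*I*sqrt(251) ≈ 15.0 - 79.215*I)
65*((q(-24, 28) + 640)/(-79 + 1/133) + L) = 65*((-9*28 + 640)/(-79 + 1/133) + (15 - 5*I*sqrt(251))) = 65*((-252 + 640)/(-79 + 1/133) + (15 - 5*I*sqrt(251))) = 65*(388/(-10506/133) + (15 - 5*I*sqrt(251))) = 65*(388*(-133/10506) + (15 - 5*I*sqrt(251))) = 65*(-25802/5253 + (15 - 5*I*sqrt(251))) = 65*(52993/5253 - 5*I*sqrt(251)) = 3444545/5253 - 325*I*sqrt(251)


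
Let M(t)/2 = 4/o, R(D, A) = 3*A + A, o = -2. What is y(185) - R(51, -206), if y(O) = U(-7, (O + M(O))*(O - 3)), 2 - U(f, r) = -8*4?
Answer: 858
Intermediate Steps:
R(D, A) = 4*A
M(t) = -4 (M(t) = 2*(4/(-2)) = 2*(4*(-½)) = 2*(-2) = -4)
U(f, r) = 34 (U(f, r) = 2 - (-8)*4 = 2 - 1*(-32) = 2 + 32 = 34)
y(O) = 34
y(185) - R(51, -206) = 34 - 4*(-206) = 34 - 1*(-824) = 34 + 824 = 858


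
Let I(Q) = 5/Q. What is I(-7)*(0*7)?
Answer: 0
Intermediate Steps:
I(-7)*(0*7) = (5/(-7))*(0*7) = (5*(-⅐))*0 = -5/7*0 = 0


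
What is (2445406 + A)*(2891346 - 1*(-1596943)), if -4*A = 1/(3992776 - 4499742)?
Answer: 967704534556443255/88168 ≈ 1.0976e+13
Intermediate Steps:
A = 1/2027864 (A = -1/(4*(3992776 - 4499742)) = -¼/(-506966) = -¼*(-1/506966) = 1/2027864 ≈ 4.9313e-7)
(2445406 + A)*(2891346 - 1*(-1596943)) = (2445406 + 1/2027864)*(2891346 - 1*(-1596943)) = 4958950792785*(2891346 + 1596943)/2027864 = (4958950792785/2027864)*4488289 = 967704534556443255/88168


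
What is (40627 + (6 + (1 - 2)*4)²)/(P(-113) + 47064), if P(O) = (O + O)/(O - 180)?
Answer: 11904883/13789978 ≈ 0.86330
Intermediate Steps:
P(O) = 2*O/(-180 + O) (P(O) = (2*O)/(-180 + O) = 2*O/(-180 + O))
(40627 + (6 + (1 - 2)*4)²)/(P(-113) + 47064) = (40627 + (6 + (1 - 2)*4)²)/(2*(-113)/(-180 - 113) + 47064) = (40627 + (6 - 1*4)²)/(2*(-113)/(-293) + 47064) = (40627 + (6 - 4)²)/(2*(-113)*(-1/293) + 47064) = (40627 + 2²)/(226/293 + 47064) = (40627 + 4)/(13789978/293) = 40631*(293/13789978) = 11904883/13789978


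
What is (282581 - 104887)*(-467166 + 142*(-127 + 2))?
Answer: -86166663704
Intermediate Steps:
(282581 - 104887)*(-467166 + 142*(-127 + 2)) = 177694*(-467166 + 142*(-125)) = 177694*(-467166 - 17750) = 177694*(-484916) = -86166663704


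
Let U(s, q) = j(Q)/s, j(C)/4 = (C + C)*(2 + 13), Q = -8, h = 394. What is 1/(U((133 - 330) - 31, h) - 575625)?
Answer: -19/10936795 ≈ -1.7373e-6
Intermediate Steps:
j(C) = 120*C (j(C) = 4*((C + C)*(2 + 13)) = 4*((2*C)*15) = 4*(30*C) = 120*C)
U(s, q) = -960/s (U(s, q) = (120*(-8))/s = -960/s)
1/(U((133 - 330) - 31, h) - 575625) = 1/(-960/((133 - 330) - 31) - 575625) = 1/(-960/(-197 - 31) - 575625) = 1/(-960/(-228) - 575625) = 1/(-960*(-1/228) - 575625) = 1/(80/19 - 575625) = 1/(-10936795/19) = -19/10936795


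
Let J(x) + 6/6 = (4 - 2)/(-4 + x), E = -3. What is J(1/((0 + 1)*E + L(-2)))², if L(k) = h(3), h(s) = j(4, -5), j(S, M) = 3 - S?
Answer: 625/289 ≈ 2.1626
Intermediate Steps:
h(s) = -1 (h(s) = 3 - 1*4 = 3 - 4 = -1)
L(k) = -1
J(x) = -1 + 2/(-4 + x) (J(x) = -1 + (4 - 2)/(-4 + x) = -1 + 2/(-4 + x))
J(1/((0 + 1)*E + L(-2)))² = ((6 - 1/((0 + 1)*(-3) - 1))/(-4 + 1/((0 + 1)*(-3) - 1)))² = ((6 - 1/(1*(-3) - 1))/(-4 + 1/(1*(-3) - 1)))² = ((6 - 1/(-3 - 1))/(-4 + 1/(-3 - 1)))² = ((6 - 1/(-4))/(-4 + 1/(-4)))² = ((6 - 1*(-¼))/(-4 - ¼))² = ((6 + ¼)/(-17/4))² = (-4/17*25/4)² = (-25/17)² = 625/289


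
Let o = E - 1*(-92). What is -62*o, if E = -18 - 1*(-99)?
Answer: -10726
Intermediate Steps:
E = 81 (E = -18 + 99 = 81)
o = 173 (o = 81 - 1*(-92) = 81 + 92 = 173)
-62*o = -62*173 = -10726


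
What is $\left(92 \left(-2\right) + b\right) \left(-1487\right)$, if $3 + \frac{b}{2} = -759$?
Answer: $2539796$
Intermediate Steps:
$b = -1524$ ($b = -6 + 2 \left(-759\right) = -6 - 1518 = -1524$)
$\left(92 \left(-2\right) + b\right) \left(-1487\right) = \left(92 \left(-2\right) - 1524\right) \left(-1487\right) = \left(-184 - 1524\right) \left(-1487\right) = \left(-1708\right) \left(-1487\right) = 2539796$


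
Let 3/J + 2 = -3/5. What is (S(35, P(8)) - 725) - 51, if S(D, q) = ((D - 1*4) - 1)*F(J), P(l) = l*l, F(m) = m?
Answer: -10538/13 ≈ -810.62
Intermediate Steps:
J = -15/13 (J = 3/(-2 - 3/5) = 3/(-2 - 3*⅕) = 3/(-2 - ⅗) = 3/(-13/5) = 3*(-5/13) = -15/13 ≈ -1.1538)
P(l) = l²
S(D, q) = 75/13 - 15*D/13 (S(D, q) = ((D - 1*4) - 1)*(-15/13) = ((D - 4) - 1)*(-15/13) = ((-4 + D) - 1)*(-15/13) = (-5 + D)*(-15/13) = 75/13 - 15*D/13)
(S(35, P(8)) - 725) - 51 = ((75/13 - 15/13*35) - 725) - 51 = ((75/13 - 525/13) - 725) - 51 = (-450/13 - 725) - 51 = -9875/13 - 51 = -10538/13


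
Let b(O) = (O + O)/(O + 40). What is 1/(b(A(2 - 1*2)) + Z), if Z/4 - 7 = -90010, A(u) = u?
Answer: -1/360012 ≈ -2.7777e-6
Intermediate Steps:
Z = -360012 (Z = 28 + 4*(-90010) = 28 - 360040 = -360012)
b(O) = 2*O/(40 + O) (b(O) = (2*O)/(40 + O) = 2*O/(40 + O))
1/(b(A(2 - 1*2)) + Z) = 1/(2*(2 - 1*2)/(40 + (2 - 1*2)) - 360012) = 1/(2*(2 - 2)/(40 + (2 - 2)) - 360012) = 1/(2*0/(40 + 0) - 360012) = 1/(2*0/40 - 360012) = 1/(2*0*(1/40) - 360012) = 1/(0 - 360012) = 1/(-360012) = -1/360012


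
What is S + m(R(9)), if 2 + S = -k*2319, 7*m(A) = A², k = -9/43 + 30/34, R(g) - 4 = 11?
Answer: -7832395/5117 ≈ -1530.7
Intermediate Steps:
R(g) = 15 (R(g) = 4 + 11 = 15)
k = 492/731 (k = -9*1/43 + 30*(1/34) = -9/43 + 15/17 = 492/731 ≈ 0.67305)
m(A) = A²/7
S = -1142410/731 (S = -2 - 492*2319/731 = -2 - 1*1140948/731 = -2 - 1140948/731 = -1142410/731 ≈ -1562.8)
S + m(R(9)) = -1142410/731 + (⅐)*15² = -1142410/731 + (⅐)*225 = -1142410/731 + 225/7 = -7832395/5117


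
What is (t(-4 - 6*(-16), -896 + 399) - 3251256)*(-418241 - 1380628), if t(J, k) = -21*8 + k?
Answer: 5849779877349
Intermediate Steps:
t(J, k) = -168 + k
(t(-4 - 6*(-16), -896 + 399) - 3251256)*(-418241 - 1380628) = ((-168 + (-896 + 399)) - 3251256)*(-418241 - 1380628) = ((-168 - 497) - 3251256)*(-1798869) = (-665 - 3251256)*(-1798869) = -3251921*(-1798869) = 5849779877349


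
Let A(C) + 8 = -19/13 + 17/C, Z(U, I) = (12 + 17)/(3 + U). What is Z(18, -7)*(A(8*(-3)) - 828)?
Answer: -7583761/6552 ≈ -1157.5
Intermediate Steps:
Z(U, I) = 29/(3 + U)
A(C) = -123/13 + 17/C (A(C) = -8 + (-19/13 + 17/C) = -123/13 + 17/C)
Z(18, -7)*(A(8*(-3)) - 828) = (29/(3 + 18))*((-123/13 + 17/((8*(-3)))) - 828) = (29/21)*((-123/13 + 17/(-24)) - 828) = (29*(1/21))*((-123/13 + 17*(-1/24)) - 828) = 29*((-123/13 - 17/24) - 828)/21 = 29*(-3173/312 - 828)/21 = (29/21)*(-261509/312) = -7583761/6552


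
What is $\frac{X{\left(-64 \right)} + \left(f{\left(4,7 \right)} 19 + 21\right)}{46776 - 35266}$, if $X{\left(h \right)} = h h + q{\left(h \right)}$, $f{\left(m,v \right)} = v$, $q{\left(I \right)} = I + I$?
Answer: $\frac{2061}{5755} \approx 0.35812$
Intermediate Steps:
$q{\left(I \right)} = 2 I$
$X{\left(h \right)} = h^{2} + 2 h$ ($X{\left(h \right)} = h h + 2 h = h^{2} + 2 h$)
$\frac{X{\left(-64 \right)} + \left(f{\left(4,7 \right)} 19 + 21\right)}{46776 - 35266} = \frac{- 64 \left(2 - 64\right) + \left(7 \cdot 19 + 21\right)}{46776 - 35266} = \frac{\left(-64\right) \left(-62\right) + \left(133 + 21\right)}{11510} = \left(3968 + 154\right) \frac{1}{11510} = 4122 \cdot \frac{1}{11510} = \frac{2061}{5755}$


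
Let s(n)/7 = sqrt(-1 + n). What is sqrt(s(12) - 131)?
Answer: sqrt(-131 + 7*sqrt(11)) ≈ 10.382*I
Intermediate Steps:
s(n) = 7*sqrt(-1 + n)
sqrt(s(12) - 131) = sqrt(7*sqrt(-1 + 12) - 131) = sqrt(7*sqrt(11) - 131) = sqrt(-131 + 7*sqrt(11))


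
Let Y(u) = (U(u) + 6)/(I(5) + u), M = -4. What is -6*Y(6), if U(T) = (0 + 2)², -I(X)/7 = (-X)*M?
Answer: 30/67 ≈ 0.44776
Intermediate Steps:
I(X) = -28*X (I(X) = -7*(-X)*(-4) = -28*X)
U(T) = 4 (U(T) = 2² = 4)
Y(u) = 10/(-140 + u) (Y(u) = (4 + 6)/(-28*5 + u) = 10/(-140 + u))
-6*Y(6) = -60/(-140 + 6) = -60/(-134) = -60*(-1)/134 = -6*(-5/67) = 30/67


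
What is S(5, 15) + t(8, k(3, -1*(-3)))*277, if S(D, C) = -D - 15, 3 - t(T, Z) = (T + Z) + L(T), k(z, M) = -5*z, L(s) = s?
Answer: 534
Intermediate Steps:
t(T, Z) = 3 - Z - 2*T (t(T, Z) = 3 - ((T + Z) + T) = 3 - (Z + 2*T) = 3 + (-Z - 2*T) = 3 - Z - 2*T)
S(D, C) = -15 - D
S(5, 15) + t(8, k(3, -1*(-3)))*277 = (-15 - 1*5) + (3 - (-5)*3 - 2*8)*277 = (-15 - 5) + (3 - 1*(-15) - 16)*277 = -20 + (3 + 15 - 16)*277 = -20 + 2*277 = -20 + 554 = 534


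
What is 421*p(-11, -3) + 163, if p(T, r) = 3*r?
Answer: -3626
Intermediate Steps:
421*p(-11, -3) + 163 = 421*(3*(-3)) + 163 = 421*(-9) + 163 = -3789 + 163 = -3626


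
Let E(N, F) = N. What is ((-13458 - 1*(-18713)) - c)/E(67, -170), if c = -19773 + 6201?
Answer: 281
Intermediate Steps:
c = -13572
((-13458 - 1*(-18713)) - c)/E(67, -170) = ((-13458 - 1*(-18713)) - 1*(-13572))/67 = ((-13458 + 18713) + 13572)*(1/67) = (5255 + 13572)*(1/67) = 18827*(1/67) = 281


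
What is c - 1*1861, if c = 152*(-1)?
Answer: -2013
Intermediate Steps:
c = -152
c - 1*1861 = -152 - 1*1861 = -152 - 1861 = -2013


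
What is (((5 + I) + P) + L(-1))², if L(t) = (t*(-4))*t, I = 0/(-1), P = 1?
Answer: 4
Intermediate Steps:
I = 0 (I = 0*(-1) = 0)
L(t) = -4*t² (L(t) = (-4*t)*t = -4*t²)
(((5 + I) + P) + L(-1))² = (((5 + 0) + 1) - 4*(-1)²)² = ((5 + 1) - 4*1)² = (6 - 4)² = 2² = 4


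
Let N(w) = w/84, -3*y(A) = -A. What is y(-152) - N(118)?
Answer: -729/14 ≈ -52.071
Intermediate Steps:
y(A) = A/3 (y(A) = -(-1)*A/3 = A/3)
N(w) = w/84 (N(w) = w*(1/84) = w/84)
y(-152) - N(118) = (1/3)*(-152) - 118/84 = -152/3 - 1*59/42 = -152/3 - 59/42 = -729/14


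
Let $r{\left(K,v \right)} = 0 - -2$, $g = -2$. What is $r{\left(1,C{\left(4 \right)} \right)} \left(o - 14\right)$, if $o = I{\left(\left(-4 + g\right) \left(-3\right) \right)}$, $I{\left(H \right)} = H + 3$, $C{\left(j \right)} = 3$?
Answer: $14$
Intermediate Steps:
$r{\left(K,v \right)} = 2$ ($r{\left(K,v \right)} = 0 + 2 = 2$)
$I{\left(H \right)} = 3 + H$
$o = 21$ ($o = 3 + \left(-4 - 2\right) \left(-3\right) = 3 - -18 = 3 + 18 = 21$)
$r{\left(1,C{\left(4 \right)} \right)} \left(o - 14\right) = 2 \left(21 - 14\right) = 2 \cdot 7 = 14$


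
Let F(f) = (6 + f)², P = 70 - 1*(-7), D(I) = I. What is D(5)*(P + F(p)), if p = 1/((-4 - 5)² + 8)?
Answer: 4480710/7921 ≈ 565.67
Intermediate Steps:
P = 77 (P = 70 + 7 = 77)
p = 1/89 (p = 1/((-9)² + 8) = 1/(81 + 8) = 1/89 ≈ 0.011236)
D(5)*(P + F(p)) = 5*(77 + (6 + 1/89)²) = 5*(77 + (535/89)²) = 5*(77 + 286225/7921) = 5*(896142/7921) = 4480710/7921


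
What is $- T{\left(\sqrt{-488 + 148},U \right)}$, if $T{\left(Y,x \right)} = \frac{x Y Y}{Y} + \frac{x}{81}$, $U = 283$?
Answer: $- \frac{283}{81} - 566 i \sqrt{85} \approx -3.4938 - 5218.3 i$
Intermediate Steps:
$T{\left(Y,x \right)} = \frac{x}{81} + Y x$ ($T{\left(Y,x \right)} = \frac{Y x Y}{Y} + x \frac{1}{81} = \frac{x Y^{2}}{Y} + \frac{x}{81} = Y x + \frac{x}{81} = \frac{x}{81} + Y x$)
$- T{\left(\sqrt{-488 + 148},U \right)} = - 283 \left(\frac{1}{81} + \sqrt{-488 + 148}\right) = - 283 \left(\frac{1}{81} + \sqrt{-340}\right) = - 283 \left(\frac{1}{81} + 2 i \sqrt{85}\right) = - (\frac{283}{81} + 566 i \sqrt{85}) = - \frac{283}{81} - 566 i \sqrt{85}$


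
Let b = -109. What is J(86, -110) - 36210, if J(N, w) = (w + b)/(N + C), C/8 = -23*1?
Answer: -3548361/98 ≈ -36208.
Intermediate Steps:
C = -184 (C = 8*(-23*1) = 8*(-23) = -184)
J(N, w) = (-109 + w)/(-184 + N) (J(N, w) = (w - 109)/(N - 184) = (-109 + w)/(-184 + N))
J(86, -110) - 36210 = (-109 - 110)/(-184 + 86) - 36210 = -219/(-98) - 36210 = -1/98*(-219) - 36210 = 219/98 - 36210 = -3548361/98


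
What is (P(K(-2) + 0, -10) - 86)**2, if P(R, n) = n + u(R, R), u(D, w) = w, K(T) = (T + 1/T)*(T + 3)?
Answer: 38809/4 ≈ 9702.3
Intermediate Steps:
K(T) = (3 + T)*(T + 1/T) (K(T) = (T + 1/T)*(3 + T) = (3 + T)*(T + 1/T))
P(R, n) = R + n (P(R, n) = n + R = R + n)
(P(K(-2) + 0, -10) - 86)**2 = ((((1 + (-2)**2 + 3*(-2) + 3/(-2)) + 0) - 10) - 86)**2 = ((((1 + 4 - 6 + 3*(-1/2)) + 0) - 10) - 86)**2 = ((((1 + 4 - 6 - 3/2) + 0) - 10) - 86)**2 = (((-5/2 + 0) - 10) - 86)**2 = ((-5/2 - 10) - 86)**2 = (-25/2 - 86)**2 = (-197/2)**2 = 38809/4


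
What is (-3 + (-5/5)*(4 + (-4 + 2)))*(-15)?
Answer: 75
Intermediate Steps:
(-3 + (-5/5)*(4 + (-4 + 2)))*(-15) = (-3 + (-5*⅕)*(4 - 2))*(-15) = (-3 - 1*2)*(-15) = (-3 - 2)*(-15) = -5*(-15) = 75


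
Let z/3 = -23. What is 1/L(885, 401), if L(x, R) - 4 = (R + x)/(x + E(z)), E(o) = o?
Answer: 408/2275 ≈ 0.17934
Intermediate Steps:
z = -69 (z = 3*(-23) = -69)
L(x, R) = 4 + (R + x)/(-69 + x) (L(x, R) = 4 + (R + x)/(x - 69) = 4 + (R + x)/(-69 + x))
1/L(885, 401) = 1/((-276 + 401 + 5*885)/(-69 + 885)) = 1/((-276 + 401 + 4425)/816) = 1/((1/816)*4550) = 1/(2275/408) = 408/2275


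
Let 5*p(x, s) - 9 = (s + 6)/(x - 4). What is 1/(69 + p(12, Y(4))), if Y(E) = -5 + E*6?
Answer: 40/2857 ≈ 0.014001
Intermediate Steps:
Y(E) = -5 + 6*E
p(x, s) = 9/5 + (6 + s)/(5*(-4 + x)) (p(x, s) = 9/5 + ((s + 6)/(x - 4))/5 = 9/5 + ((6 + s)/(-4 + x))/5 = 9/5 + (6 + s)/(5*(-4 + x)))
1/(69 + p(12, Y(4))) = 1/(69 + (-30 + (-5 + 6*4) + 9*12)/(5*(-4 + 12))) = 1/(69 + (1/5)*(-30 + (-5 + 24) + 108)/8) = 1/(69 + (1/5)*(1/8)*(-30 + 19 + 108)) = 1/(69 + (1/5)*(1/8)*97) = 1/(69 + 97/40) = 1/(2857/40) = 40/2857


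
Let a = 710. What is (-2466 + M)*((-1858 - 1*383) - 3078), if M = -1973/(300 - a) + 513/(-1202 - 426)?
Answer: 4369569047577/333740 ≈ 1.3093e+7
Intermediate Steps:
M = 1500857/333740 (M = -1973/(300 - 1*710) + 513/(-1202 - 426) = -1973/(300 - 710) + 513/(-1628) = -1973/(-410) + 513*(-1/1628) = -1973*(-1/410) - 513/1628 = 1973/410 - 513/1628 = 1500857/333740 ≈ 4.4971)
(-2466 + M)*((-1858 - 1*383) - 3078) = (-2466 + 1500857/333740)*((-1858 - 1*383) - 3078) = -821501983*((-1858 - 383) - 3078)/333740 = -821501983*(-2241 - 3078)/333740 = -821501983/333740*(-5319) = 4369569047577/333740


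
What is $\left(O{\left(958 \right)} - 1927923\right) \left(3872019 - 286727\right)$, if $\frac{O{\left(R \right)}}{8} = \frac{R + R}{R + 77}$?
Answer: $- \frac{7154037794958284}{1035} \approx -6.9121 \cdot 10^{12}$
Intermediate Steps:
$O{\left(R \right)} = \frac{16 R}{77 + R}$ ($O{\left(R \right)} = 8 \frac{R + R}{R + 77} = 8 \frac{2 R}{77 + R} = \frac{16 R}{77 + R}$)
$\left(O{\left(958 \right)} - 1927923\right) \left(3872019 - 286727\right) = \left(16 \cdot 958 \frac{1}{77 + 958} - 1927923\right) \left(3872019 - 286727\right) = \left(16 \cdot 958 \cdot \frac{1}{1035} - 1927923\right) 3585292 = \left(\frac{15328}{1035} - 1927923\right) 3585292 = \left(- \frac{1995384977}{1035}\right) 3585292 = - \frac{7154037794958284}{1035}$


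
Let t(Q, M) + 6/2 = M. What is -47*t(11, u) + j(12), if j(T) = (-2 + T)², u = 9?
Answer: -182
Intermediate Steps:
t(Q, M) = -3 + M
-47*t(11, u) + j(12) = -47*(-3 + 9) + (-2 + 12)² = -47*6 + 10² = -282 + 100 = -182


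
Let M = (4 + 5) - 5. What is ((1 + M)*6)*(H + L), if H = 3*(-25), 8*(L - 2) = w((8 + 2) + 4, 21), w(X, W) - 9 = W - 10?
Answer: -2115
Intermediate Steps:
M = 4 (M = 9 - 5 = 4)
w(X, W) = -1 + W (w(X, W) = 9 + (W - 10) = 9 + (-10 + W) = -1 + W)
L = 9/2 (L = 2 + (-1 + 21)/8 = 2 + (1/8)*20 = 2 + 5/2 = 9/2 ≈ 4.5000)
H = -75
((1 + M)*6)*(H + L) = ((1 + 4)*6)*(-75 + 9/2) = (5*6)*(-141/2) = 30*(-141/2) = -2115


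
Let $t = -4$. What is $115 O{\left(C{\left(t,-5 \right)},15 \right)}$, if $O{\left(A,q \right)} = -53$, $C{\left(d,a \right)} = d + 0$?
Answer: $-6095$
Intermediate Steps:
$C{\left(d,a \right)} = d$
$115 O{\left(C{\left(t,-5 \right)},15 \right)} = 115 \left(-53\right) = -6095$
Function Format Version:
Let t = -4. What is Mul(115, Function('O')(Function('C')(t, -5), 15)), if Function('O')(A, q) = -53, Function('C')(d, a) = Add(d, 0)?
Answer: -6095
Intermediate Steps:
Function('C')(d, a) = d
Mul(115, Function('O')(Function('C')(t, -5), 15)) = Mul(115, -53) = -6095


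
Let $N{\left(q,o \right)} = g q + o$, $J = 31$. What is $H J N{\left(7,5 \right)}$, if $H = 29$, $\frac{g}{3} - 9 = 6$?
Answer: $287680$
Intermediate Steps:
$g = 45$ ($g = 27 + 3 \cdot 6 = 27 + 18 = 45$)
$N{\left(q,o \right)} = o + 45 q$ ($N{\left(q,o \right)} = 45 q + o = o + 45 q$)
$H J N{\left(7,5 \right)} = 29 \cdot 31 \left(5 + 45 \cdot 7\right) = 899 \left(5 + 315\right) = 899 \cdot 320 = 287680$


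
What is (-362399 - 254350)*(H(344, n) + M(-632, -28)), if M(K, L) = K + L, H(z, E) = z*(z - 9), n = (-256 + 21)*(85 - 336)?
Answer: -70667100420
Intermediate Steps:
n = 58985 (n = -235*(-251) = 58985)
H(z, E) = z*(-9 + z)
(-362399 - 254350)*(H(344, n) + M(-632, -28)) = (-362399 - 254350)*(344*(-9 + 344) + (-632 - 28)) = -616749*(344*335 - 660) = -616749*(115240 - 660) = -616749*114580 = -70667100420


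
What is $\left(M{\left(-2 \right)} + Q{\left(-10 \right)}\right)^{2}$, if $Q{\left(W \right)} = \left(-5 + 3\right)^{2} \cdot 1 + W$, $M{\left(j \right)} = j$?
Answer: $64$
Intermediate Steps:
$Q{\left(W \right)} = 4 + W$ ($Q{\left(W \right)} = \left(-2\right)^{2} \cdot 1 + W = 4 \cdot 1 + W = 4 + W$)
$\left(M{\left(-2 \right)} + Q{\left(-10 \right)}\right)^{2} = \left(-2 + \left(4 - 10\right)\right)^{2} = \left(-2 - 6\right)^{2} = \left(-8\right)^{2} = 64$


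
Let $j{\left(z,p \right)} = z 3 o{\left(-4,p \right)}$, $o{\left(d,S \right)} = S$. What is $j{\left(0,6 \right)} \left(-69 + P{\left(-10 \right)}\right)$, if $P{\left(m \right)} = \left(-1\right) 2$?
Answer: $0$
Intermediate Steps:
$P{\left(m \right)} = -2$
$j{\left(z,p \right)} = 3 p z$ ($j{\left(z,p \right)} = z 3 p = 3 z p = 3 p z$)
$j{\left(0,6 \right)} \left(-69 + P{\left(-10 \right)}\right) = 3 \cdot 6 \cdot 0 \left(-69 - 2\right) = 0 \left(-71\right) = 0$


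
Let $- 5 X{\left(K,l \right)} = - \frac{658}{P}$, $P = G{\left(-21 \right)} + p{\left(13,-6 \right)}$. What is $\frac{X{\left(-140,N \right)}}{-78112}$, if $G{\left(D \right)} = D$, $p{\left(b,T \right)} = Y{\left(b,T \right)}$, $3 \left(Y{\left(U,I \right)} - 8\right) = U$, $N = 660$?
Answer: $\frac{987}{5077280} \approx 0.0001944$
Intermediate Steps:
$Y{\left(U,I \right)} = 8 + \frac{U}{3}$
$p{\left(b,T \right)} = 8 + \frac{b}{3}$
$P = - \frac{26}{3}$ ($P = -21 + \left(8 + \frac{1}{3} \cdot 13\right) = -21 + \left(8 + \frac{13}{3}\right) = -21 + \frac{37}{3} = - \frac{26}{3} \approx -8.6667$)
$X{\left(K,l \right)} = - \frac{987}{65}$ ($X{\left(K,l \right)} = - \frac{\left(-658\right) \frac{1}{- \frac{26}{3}}}{5} = - \frac{\left(-658\right) \left(- \frac{3}{26}\right)}{5} = \left(- \frac{1}{5}\right) \frac{987}{13} = - \frac{987}{65}$)
$\frac{X{\left(-140,N \right)}}{-78112} = - \frac{987}{65 \left(-78112\right)} = \left(- \frac{987}{65}\right) \left(- \frac{1}{78112}\right) = \frac{987}{5077280}$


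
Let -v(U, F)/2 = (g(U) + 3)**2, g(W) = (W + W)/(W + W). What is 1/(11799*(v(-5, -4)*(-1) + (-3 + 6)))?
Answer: 1/412965 ≈ 2.4215e-6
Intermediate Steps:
g(W) = 1 (g(W) = (2*W)/((2*W)) = (2*W)*(1/(2*W)) = 1)
v(U, F) = -32 (v(U, F) = -2*(1 + 3)**2 = -2*4**2 = -2*16 = -32)
1/(11799*(v(-5, -4)*(-1) + (-3 + 6))) = 1/(11799*(-32*(-1) + (-3 + 6))) = 1/(11799*(32 + 3)) = 1/(11799*35) = 1/412965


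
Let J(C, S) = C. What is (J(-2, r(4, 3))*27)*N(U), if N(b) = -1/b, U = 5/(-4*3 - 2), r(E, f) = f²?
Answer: -756/5 ≈ -151.20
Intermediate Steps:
U = -5/14 (U = 5/(-12 - 2) = 5/(-14) = 5*(-1/14) = -5/14 ≈ -0.35714)
(J(-2, r(4, 3))*27)*N(U) = (-2*27)*(-1/(-5/14)) = -(-54)*(-14)/5 = -54*14/5 = -756/5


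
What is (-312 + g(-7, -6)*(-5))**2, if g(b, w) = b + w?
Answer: 61009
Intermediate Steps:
(-312 + g(-7, -6)*(-5))**2 = (-312 + (-7 - 6)*(-5))**2 = (-312 - 13*(-5))**2 = (-312 + 65)**2 = (-247)**2 = 61009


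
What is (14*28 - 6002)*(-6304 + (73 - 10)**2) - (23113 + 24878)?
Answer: 13051359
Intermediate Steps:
(14*28 - 6002)*(-6304 + (73 - 10)**2) - (23113 + 24878) = (392 - 6002)*(-6304 + 63**2) - 1*47991 = -5610*(-6304 + 3969) - 47991 = -5610*(-2335) - 47991 = 13099350 - 47991 = 13051359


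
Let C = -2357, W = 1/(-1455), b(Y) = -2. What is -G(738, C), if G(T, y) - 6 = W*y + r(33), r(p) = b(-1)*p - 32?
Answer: 131503/1455 ≈ 90.380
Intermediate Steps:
W = -1/1455 ≈ -0.00068729
r(p) = -32 - 2*p (r(p) = -2*p - 32 = -32 - 2*p)
G(T, y) = -92 - y/1455 (G(T, y) = 6 + (-y/1455 + (-32 - 2*33)) = 6 + (-y/1455 + (-32 - 66)) = 6 + (-y/1455 - 98) = 6 + (-98 - y/1455) = -92 - y/1455)
-G(738, C) = -(-92 - 1/1455*(-2357)) = -(-92 + 2357/1455) = -1*(-131503/1455) = 131503/1455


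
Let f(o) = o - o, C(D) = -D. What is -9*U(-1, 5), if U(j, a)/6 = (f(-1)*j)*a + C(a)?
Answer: 270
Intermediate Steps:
f(o) = 0
U(j, a) = -6*a (U(j, a) = 6*((0*j)*a - a) = 6*(0*a - a) = 6*(0 - a) = 6*(-a) = -6*a)
-9*U(-1, 5) = -(-54)*5 = -9*(-30) = 270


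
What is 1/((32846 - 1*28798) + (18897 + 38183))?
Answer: 1/61128 ≈ 1.6359e-5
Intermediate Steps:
1/((32846 - 1*28798) + (18897 + 38183)) = 1/((32846 - 28798) + 57080) = 1/(4048 + 57080) = 1/61128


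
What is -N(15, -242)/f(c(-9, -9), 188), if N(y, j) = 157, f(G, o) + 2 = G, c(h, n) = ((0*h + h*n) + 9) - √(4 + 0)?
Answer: -157/86 ≈ -1.8256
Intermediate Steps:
c(h, n) = 7 + h*n (c(h, n) = ((0 + h*n) + 9) - √4 = (h*n + 9) - 1*2 = (9 + h*n) - 2 = 7 + h*n)
f(G, o) = -2 + G
-N(15, -242)/f(c(-9, -9), 188) = -157/(-2 + (7 - 9*(-9))) = -157/(-2 + (7 + 81)) = -157/(-2 + 88) = -157/86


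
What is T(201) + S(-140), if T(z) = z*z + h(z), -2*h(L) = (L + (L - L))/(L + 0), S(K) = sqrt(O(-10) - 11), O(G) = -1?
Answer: 80801/2 + 2*I*sqrt(3) ≈ 40401.0 + 3.4641*I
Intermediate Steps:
S(K) = 2*I*sqrt(3) (S(K) = sqrt(-1 - 11) = sqrt(-12) = 2*I*sqrt(3))
h(L) = -1/2 (h(L) = -(L + (L - L))/(2*(L + 0)) = -(L + 0)/(2*L) = -L/(2*L) = -1/2*1 = -1/2)
T(z) = -1/2 + z**2 (T(z) = z*z - 1/2 = z**2 - 1/2 = -1/2 + z**2)
T(201) + S(-140) = (-1/2 + 201**2) + 2*I*sqrt(3) = (-1/2 + 40401) + 2*I*sqrt(3) = 80801/2 + 2*I*sqrt(3)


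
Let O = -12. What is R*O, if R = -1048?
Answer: 12576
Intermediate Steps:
R*O = -1048*(-12) = 12576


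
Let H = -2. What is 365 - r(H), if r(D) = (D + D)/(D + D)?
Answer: 364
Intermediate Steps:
r(D) = 1 (r(D) = (2*D)/((2*D)) = (2*D)*(1/(2*D)) = 1)
365 - r(H) = 365 - 1*1 = 365 - 1 = 364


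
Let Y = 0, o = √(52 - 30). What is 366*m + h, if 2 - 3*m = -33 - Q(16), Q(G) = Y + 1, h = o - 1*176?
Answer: 4216 + √22 ≈ 4220.7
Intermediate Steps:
o = √22 ≈ 4.6904
h = -176 + √22 (h = √22 - 1*176 = √22 - 176 = -176 + √22 ≈ -171.31)
Q(G) = 1 (Q(G) = 0 + 1 = 1)
m = 12 (m = ⅔ - (-33 - 1*1)/3 = ⅔ - (-33 - 1)/3 = ⅔ - ⅓*(-34) = ⅔ + 34/3 = 12)
366*m + h = 366*12 + (-176 + √22) = 4392 + (-176 + √22) = 4216 + √22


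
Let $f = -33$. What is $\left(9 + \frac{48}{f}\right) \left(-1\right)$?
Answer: $- \frac{83}{11} \approx -7.5455$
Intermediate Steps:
$\left(9 + \frac{48}{f}\right) \left(-1\right) = \left(9 + \frac{48}{-33}\right) \left(-1\right) = \left(9 + 48 \left(- \frac{1}{33}\right)\right) \left(-1\right) = \left(9 - \frac{16}{11}\right) \left(-1\right) = \frac{83}{11} \left(-1\right) = - \frac{83}{11}$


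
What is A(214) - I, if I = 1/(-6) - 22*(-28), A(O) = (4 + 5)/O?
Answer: -197669/321 ≈ -615.79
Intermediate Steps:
A(O) = 9/O
I = 3695/6 (I = -⅙ + 616 = 3695/6 ≈ 615.83)
A(214) - I = 9/214 - 1*3695/6 = 9*(1/214) - 3695/6 = 9/214 - 3695/6 = -197669/321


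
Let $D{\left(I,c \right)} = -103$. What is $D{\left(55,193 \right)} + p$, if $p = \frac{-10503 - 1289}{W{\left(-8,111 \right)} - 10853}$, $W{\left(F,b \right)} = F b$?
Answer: $- \frac{1197531}{11741} \approx -102.0$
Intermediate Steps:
$p = \frac{11792}{11741}$ ($p = \frac{-10503 - 1289}{\left(-8\right) 111 - 10853} = - \frac{11792}{-888 - 10853} = - \frac{11792}{-11741} = \left(-11792\right) \left(- \frac{1}{11741}\right) = \frac{11792}{11741} \approx 1.0043$)
$D{\left(55,193 \right)} + p = -103 + \frac{11792}{11741} = - \frac{1197531}{11741}$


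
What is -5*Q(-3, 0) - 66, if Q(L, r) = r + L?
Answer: -51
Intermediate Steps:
Q(L, r) = L + r
-5*Q(-3, 0) - 66 = -5*(-3 + 0) - 66 = -5*(-3) - 66 = 15 - 66 = -51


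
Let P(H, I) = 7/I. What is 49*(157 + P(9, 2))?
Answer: 15729/2 ≈ 7864.5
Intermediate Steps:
49*(157 + P(9, 2)) = 49*(157 + 7/2) = 49*(321/2) = 15729/2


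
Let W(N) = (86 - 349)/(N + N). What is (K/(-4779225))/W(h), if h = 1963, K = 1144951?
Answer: 4495077626/1256936175 ≈ 3.5762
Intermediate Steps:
W(N) = -263/(2*N) (W(N) = -263*1/(2*N) = -263/(2*N))
(K/(-4779225))/W(h) = (1144951/(-4779225))/((-263/2/1963)) = (1144951*(-1/4779225))/((-263/2*1/1963)) = -1144951/(4779225*(-263/3926)) = -1144951/4779225*(-3926/263) = 4495077626/1256936175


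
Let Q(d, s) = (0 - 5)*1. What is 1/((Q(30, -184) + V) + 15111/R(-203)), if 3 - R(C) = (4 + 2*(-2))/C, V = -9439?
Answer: -1/4407 ≈ -0.00022691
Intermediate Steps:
Q(d, s) = -5 (Q(d, s) = -5*1 = -5)
R(C) = 3 (R(C) = 3 - (4 + 2*(-2))/C = 3 - (4 - 4)/C = 3 - 0/C = 3 - 1*0 = 3 + 0 = 3)
1/((Q(30, -184) + V) + 15111/R(-203)) = 1/((-5 - 9439) + 15111/3) = 1/(-9444 + 15111*(⅓)) = 1/(-9444 + 5037) = 1/(-4407) = -1/4407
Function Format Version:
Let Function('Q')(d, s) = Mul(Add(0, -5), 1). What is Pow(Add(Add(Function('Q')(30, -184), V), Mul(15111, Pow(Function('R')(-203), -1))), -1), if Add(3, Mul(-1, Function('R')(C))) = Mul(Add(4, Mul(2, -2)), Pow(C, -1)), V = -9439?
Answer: Rational(-1, 4407) ≈ -0.00022691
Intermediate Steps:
Function('Q')(d, s) = -5 (Function('Q')(d, s) = Mul(-5, 1) = -5)
Function('R')(C) = 3 (Function('R')(C) = Add(3, Mul(-1, Mul(Add(4, Mul(2, -2)), Pow(C, -1)))) = Add(3, Mul(-1, Mul(Add(4, -4), Pow(C, -1)))) = Add(3, Mul(-1, Mul(0, Pow(C, -1)))) = Add(3, Mul(-1, 0)) = Add(3, 0) = 3)
Pow(Add(Add(Function('Q')(30, -184), V), Mul(15111, Pow(Function('R')(-203), -1))), -1) = Pow(Add(Add(-5, -9439), Mul(15111, Pow(3, -1))), -1) = Pow(Add(-9444, Mul(15111, Rational(1, 3))), -1) = Pow(Add(-9444, 5037), -1) = Pow(-4407, -1) = Rational(-1, 4407)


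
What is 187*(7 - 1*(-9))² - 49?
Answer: 47823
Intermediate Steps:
187*(7 - 1*(-9))² - 49 = 187*(7 + 9)² - 49 = 187*16² - 49 = 187*256 - 49 = 47872 - 49 = 47823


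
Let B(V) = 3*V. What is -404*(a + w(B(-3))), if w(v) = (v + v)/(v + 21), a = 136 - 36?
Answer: -39794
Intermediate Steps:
a = 100
w(v) = 2*v/(21 + v) (w(v) = (2*v)/(21 + v) = 2*v/(21 + v))
-404*(a + w(B(-3))) = -404*(100 + 2*(3*(-3))/(21 + 3*(-3))) = -404*(100 + 2*(-9)/(21 - 9)) = -404*(100 + 2*(-9)/12) = -404*(100 + 2*(-9)*(1/12)) = -404*(100 - 3/2) = -404*197/2 = -39794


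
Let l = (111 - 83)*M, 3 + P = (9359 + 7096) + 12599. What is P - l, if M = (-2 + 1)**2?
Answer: 29023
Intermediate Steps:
P = 29051 (P = -3 + ((9359 + 7096) + 12599) = -3 + (16455 + 12599) = -3 + 29054 = 29051)
M = 1 (M = (-1)**2 = 1)
l = 28 (l = (111 - 83)*1 = 28*1 = 28)
P - l = 29051 - 1*28 = 29051 - 28 = 29023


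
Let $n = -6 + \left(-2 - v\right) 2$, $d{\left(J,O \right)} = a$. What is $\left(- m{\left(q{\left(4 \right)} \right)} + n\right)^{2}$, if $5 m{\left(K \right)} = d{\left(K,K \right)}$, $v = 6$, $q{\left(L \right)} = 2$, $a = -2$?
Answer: $\frac{11664}{25} \approx 466.56$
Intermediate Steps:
$d{\left(J,O \right)} = -2$
$m{\left(K \right)} = - \frac{2}{5}$ ($m{\left(K \right)} = \frac{1}{5} \left(-2\right) = - \frac{2}{5}$)
$n = -22$ ($n = -6 + \left(-2 - 6\right) 2 = -6 - 16 = -22$)
$\left(- m{\left(q{\left(4 \right)} \right)} + n\right)^{2} = \left(\left(-1\right) \left(- \frac{2}{5}\right) - 22\right)^{2} = \left(\frac{2}{5} - 22\right)^{2} = \left(- \frac{108}{5}\right)^{2} = \frac{11664}{25}$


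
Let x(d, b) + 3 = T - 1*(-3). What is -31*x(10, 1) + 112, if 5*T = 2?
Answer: 498/5 ≈ 99.600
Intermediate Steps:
T = ⅖ (T = (⅕)*2 = ⅖ ≈ 0.40000)
x(d, b) = ⅖ (x(d, b) = -3 + (⅖ - 1*(-3)) = -3 + (⅖ + 3) = -3 + 17/5 = ⅖)
-31*x(10, 1) + 112 = -31*⅖ + 112 = -62/5 + 112 = 498/5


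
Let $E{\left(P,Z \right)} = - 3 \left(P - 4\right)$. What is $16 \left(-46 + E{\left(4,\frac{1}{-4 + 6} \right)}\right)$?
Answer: $-736$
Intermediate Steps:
$E{\left(P,Z \right)} = 12 - 3 P$ ($E{\left(P,Z \right)} = - 3 \left(-4 + P\right) = 12 - 3 P$)
$16 \left(-46 + E{\left(4,\frac{1}{-4 + 6} \right)}\right) = 16 \left(-46 + \left(12 - 12\right)\right) = 16 \left(-46 + 0\right) = 16 \left(-46\right) = -736$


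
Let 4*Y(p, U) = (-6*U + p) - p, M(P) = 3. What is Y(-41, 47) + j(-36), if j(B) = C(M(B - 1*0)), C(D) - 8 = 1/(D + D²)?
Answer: -749/12 ≈ -62.417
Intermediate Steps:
C(D) = 8 + 1/(D + D²)
Y(p, U) = -3*U/2 (Y(p, U) = ((-6*U + p) - p)/4 = ((p - 6*U) - p)/4 = (-6*U)/4 = -3*U/2)
j(B) = 97/12 (j(B) = (1 + 8*3 + 8*3²)/(3*(1 + 3)) = (⅓)*(1 + 24 + 8*9)/4 = (⅓)*(¼)*(1 + 24 + 72) = (⅓)*(¼)*97 = 97/12)
Y(-41, 47) + j(-36) = -3/2*47 + 97/12 = -141/2 + 97/12 = -749/12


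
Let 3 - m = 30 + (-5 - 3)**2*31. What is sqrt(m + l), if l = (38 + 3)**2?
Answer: I*sqrt(330) ≈ 18.166*I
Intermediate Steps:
l = 1681 (l = 41**2 = 1681)
m = -2011 (m = 3 - (30 + (-5 - 3)**2*31) = 3 - (30 + (-8)**2*31) = 3 - (30 + 64*31) = 3 - (30 + 1984) = 3 - 1*2014 = 3 - 2014 = -2011)
sqrt(m + l) = sqrt(-2011 + 1681) = sqrt(-330) = I*sqrt(330)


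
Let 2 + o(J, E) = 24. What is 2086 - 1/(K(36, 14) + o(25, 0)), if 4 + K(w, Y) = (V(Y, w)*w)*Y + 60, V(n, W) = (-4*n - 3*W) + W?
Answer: 134409325/64434 ≈ 2086.0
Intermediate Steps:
o(J, E) = 22 (o(J, E) = -2 + 24 = 22)
V(n, W) = -4*n - 2*W
K(w, Y) = 56 + Y*w*(-4*Y - 2*w) (K(w, Y) = -4 + (((-4*Y - 2*w)*w)*Y + 60) = -4 + ((w*(-4*Y - 2*w))*Y + 60) = -4 + (Y*w*(-4*Y - 2*w) + 60) = -4 + (60 + Y*w*(-4*Y - 2*w)) = 56 + Y*w*(-4*Y - 2*w))
2086 - 1/(K(36, 14) + o(25, 0)) = 2086 - 1/((56 - 2*14*36*(36 + 2*14)) + 22) = 2086 - 1/((56 - 2*14*36*(36 + 28)) + 22) = 2086 - 1/((56 - 2*14*36*64) + 22) = 2086 - 1/((56 - 64512) + 22) = 2086 - 1/(-64456 + 22) = 2086 - 1/(-64434) = 2086 - 1*(-1/64434) = 2086 + 1/64434 = 134409325/64434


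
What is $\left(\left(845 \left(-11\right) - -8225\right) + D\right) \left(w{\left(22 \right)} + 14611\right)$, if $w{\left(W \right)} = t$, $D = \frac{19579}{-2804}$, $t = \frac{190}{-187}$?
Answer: $- \frac{8250457118553}{524348} \approx -1.5735 \cdot 10^{7}$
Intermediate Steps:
$t = - \frac{190}{187}$ ($t = 190 \left(- \frac{1}{187}\right) = - \frac{190}{187} \approx -1.016$)
$D = - \frac{19579}{2804}$ ($D = 19579 \left(- \frac{1}{2804}\right) = - \frac{19579}{2804} \approx -6.9825$)
$w{\left(W \right)} = - \frac{190}{187}$
$\left(\left(845 \left(-11\right) - -8225\right) + D\right) \left(w{\left(22 \right)} + 14611\right) = \left(\left(845 \left(-11\right) - -8225\right) - \frac{19579}{2804}\right) \left(- \frac{190}{187} + 14611\right) = \left(\left(-9295 + 8225\right) - \frac{19579}{2804}\right) \frac{2732067}{187} = \left(-1070 - \frac{19579}{2804}\right) \frac{2732067}{187} = \left(- \frac{3019859}{2804}\right) \frac{2732067}{187} = - \frac{8250457118553}{524348}$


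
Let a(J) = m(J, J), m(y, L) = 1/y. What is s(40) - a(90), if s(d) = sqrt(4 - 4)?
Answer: -1/90 ≈ -0.011111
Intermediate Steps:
s(d) = 0 (s(d) = sqrt(0) = 0)
a(J) = 1/J
s(40) - a(90) = 0 - 1/90 = -1/90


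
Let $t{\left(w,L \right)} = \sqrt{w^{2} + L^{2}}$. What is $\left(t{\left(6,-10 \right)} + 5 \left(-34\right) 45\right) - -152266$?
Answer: $144616 + 2 \sqrt{34} \approx 1.4463 \cdot 10^{5}$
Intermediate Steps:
$t{\left(w,L \right)} = \sqrt{L^{2} + w^{2}}$
$\left(t{\left(6,-10 \right)} + 5 \left(-34\right) 45\right) - -152266 = \left(\sqrt{\left(-10\right)^{2} + 6^{2}} + 5 \left(-34\right) 45\right) - -152266 = \left(\sqrt{100 + 36} - 7650\right) + 152266 = \left(\sqrt{136} - 7650\right) + 152266 = \left(2 \sqrt{34} - 7650\right) + 152266 = \left(-7650 + 2 \sqrt{34}\right) + 152266 = 144616 + 2 \sqrt{34}$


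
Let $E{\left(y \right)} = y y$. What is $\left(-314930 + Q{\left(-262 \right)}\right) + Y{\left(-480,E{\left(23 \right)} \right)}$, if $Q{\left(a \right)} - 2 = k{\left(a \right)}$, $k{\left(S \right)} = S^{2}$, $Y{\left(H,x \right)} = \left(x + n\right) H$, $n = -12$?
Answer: $-494444$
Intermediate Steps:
$E{\left(y \right)} = y^{2}$
$Y{\left(H,x \right)} = H \left(-12 + x\right)$ ($Y{\left(H,x \right)} = \left(x - 12\right) H = \left(-12 + x\right) H = H \left(-12 + x\right)$)
$Q{\left(a \right)} = 2 + a^{2}$
$\left(-314930 + Q{\left(-262 \right)}\right) + Y{\left(-480,E{\left(23 \right)} \right)} = \left(-314930 + \left(2 + \left(-262\right)^{2}\right)\right) - 480 \left(-12 + 23^{2}\right) = \left(-314930 + \left(2 + 68644\right)\right) - 480 \left(-12 + 529\right) = \left(-314930 + 68646\right) - 248160 = -246284 - 248160 = -494444$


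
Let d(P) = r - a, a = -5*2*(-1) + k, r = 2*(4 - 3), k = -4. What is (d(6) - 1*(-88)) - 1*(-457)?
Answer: 541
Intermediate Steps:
r = 2 (r = 2*1 = 2)
a = 6 (a = -5*2*(-1) - 4 = -10*(-1) - 4 = 10 - 4 = 6)
d(P) = -4 (d(P) = 2 - 1*6 = 2 - 6 = -4)
(d(6) - 1*(-88)) - 1*(-457) = (-4 - 1*(-88)) - 1*(-457) = (-4 + 88) + 457 = 84 + 457 = 541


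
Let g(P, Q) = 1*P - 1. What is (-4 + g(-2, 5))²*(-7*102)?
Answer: -34986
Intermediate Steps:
g(P, Q) = -1 + P (g(P, Q) = P - 1 = -1 + P)
(-4 + g(-2, 5))²*(-7*102) = (-4 + (-1 - 2))²*(-7*102) = (-4 - 3)²*(-714) = (-7)²*(-714) = 49*(-714) = -34986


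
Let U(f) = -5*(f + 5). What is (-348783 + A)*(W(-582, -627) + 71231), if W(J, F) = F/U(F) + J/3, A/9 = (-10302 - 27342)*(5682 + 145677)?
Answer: -11329043556889866321/3110 ≈ -3.6428e+15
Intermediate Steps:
U(f) = -25 - 5*f (U(f) = -5*(5 + f) = -25 - 5*f)
A = -51279823764 (A = 9*((-10302 - 27342)*(5682 + 145677)) = 9*(-37644*151359) = 9*(-5697758196) = -51279823764)
W(J, F) = J/3 + F/(-25 - 5*F) (W(J, F) = F/(-25 - 5*F) + J/3 = J/3 + F/(-25 - 5*F))
(-348783 + A)*(W(-582, -627) + 71231) = (-348783 - 51279823764)*((-1/5*(-627) + (1/3)*(-582)*(5 - 627))/(5 - 627) + 71231) = -51280172547*((627/5 + (1/3)*(-582)*(-622))/(-622) + 71231) = -51280172547*(-(627/5 + 120668)/622 + 71231) = -51280172547*(-1/622*603967/5 + 71231) = -51280172547*(-603967/3110 + 71231) = -51280172547*220924443/3110 = -11329043556889866321/3110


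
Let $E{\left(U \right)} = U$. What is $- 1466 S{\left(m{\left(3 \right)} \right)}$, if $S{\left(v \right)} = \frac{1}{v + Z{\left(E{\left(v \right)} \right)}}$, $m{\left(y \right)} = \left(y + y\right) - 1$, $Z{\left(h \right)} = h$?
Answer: $- \frac{733}{5} \approx -146.6$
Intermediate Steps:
$m{\left(y \right)} = -1 + 2 y$ ($m{\left(y \right)} = 2 y - 1 = -1 + 2 y$)
$S{\left(v \right)} = \frac{1}{2 v}$ ($S{\left(v \right)} = \frac{1}{v + v} = \frac{1}{2 v}$)
$- 1466 S{\left(m{\left(3 \right)} \right)} = - 1466 \frac{1}{2 \left(-1 + 2 \cdot 3\right)} = - 1466 \frac{1}{2 \left(-1 + 6\right)} = - 1466 \frac{1}{2 \cdot 5} = - 1466 \cdot \frac{1}{2} \cdot \frac{1}{5} = \left(-1466\right) \frac{1}{10} = - \frac{733}{5}$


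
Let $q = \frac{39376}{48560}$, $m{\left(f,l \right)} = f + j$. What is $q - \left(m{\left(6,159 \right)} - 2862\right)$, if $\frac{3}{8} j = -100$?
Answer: $\frac{28439263}{9105} \approx 3123.5$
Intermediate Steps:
$j = - \frac{800}{3}$ ($j = \frac{8}{3} \left(-100\right) = - \frac{800}{3} \approx -266.67$)
$m{\left(f,l \right)} = - \frac{800}{3} + f$ ($m{\left(f,l \right)} = f - \frac{800}{3} = - \frac{800}{3} + f$)
$q = \frac{2461}{3035}$ ($q = 39376 \cdot \frac{1}{48560} = \frac{2461}{3035} \approx 0.81087$)
$q - \left(m{\left(6,159 \right)} - 2862\right) = \frac{2461}{3035} - \left(\left(- \frac{800}{3} + 6\right) - 2862\right) = \frac{2461}{3035} - \left(- \frac{782}{3} - 2862\right) = \frac{2461}{3035} - - \frac{9368}{3} = \frac{2461}{3035} + \frac{9368}{3} = \frac{28439263}{9105}$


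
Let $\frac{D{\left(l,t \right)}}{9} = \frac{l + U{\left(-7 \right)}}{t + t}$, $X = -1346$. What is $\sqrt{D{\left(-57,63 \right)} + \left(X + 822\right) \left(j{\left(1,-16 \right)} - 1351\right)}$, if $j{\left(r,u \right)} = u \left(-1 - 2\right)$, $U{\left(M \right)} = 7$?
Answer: $\frac{11 \sqrt{276493}}{7} \approx 826.3$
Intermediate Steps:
$D{\left(l,t \right)} = \frac{9 \left(7 + l\right)}{2 t}$ ($D{\left(l,t \right)} = 9 \frac{l + 7}{t + t} = 9 \frac{7 + l}{2 t} = \frac{9 \left(7 + l\right)}{2 t}$)
$j{\left(r,u \right)} = - 3 u$ ($j{\left(r,u \right)} = u \left(-3\right) = - 3 u$)
$\sqrt{D{\left(-57,63 \right)} + \left(X + 822\right) \left(j{\left(1,-16 \right)} - 1351\right)} = \sqrt{\frac{9 \left(7 - 57\right)}{2 \cdot 63} + \left(-1346 + 822\right) \left(\left(-3\right) \left(-16\right) - 1351\right)} = \sqrt{\frac{9}{2} \cdot \frac{1}{63} \left(-50\right) - 524 \left(48 - 1351\right)} = \sqrt{- \frac{25}{7} - -682772} = \sqrt{- \frac{25}{7} + 682772} = \sqrt{\frac{4779379}{7}} = \frac{11 \sqrt{276493}}{7}$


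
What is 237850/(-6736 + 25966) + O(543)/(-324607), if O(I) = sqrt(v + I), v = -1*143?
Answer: 7720739035/624219261 ≈ 12.369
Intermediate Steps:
v = -143
O(I) = sqrt(-143 + I)
237850/(-6736 + 25966) + O(543)/(-324607) = 237850/(-6736 + 25966) + sqrt(-143 + 543)/(-324607) = 237850/19230 + sqrt(400)*(-1/324607) = 237850*(1/19230) + 20*(-1/324607) = 23785/1923 - 20/324607 = 7720739035/624219261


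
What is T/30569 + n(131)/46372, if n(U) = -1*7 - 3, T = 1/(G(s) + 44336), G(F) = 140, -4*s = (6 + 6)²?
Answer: -3398955517/15761690282492 ≈ -0.00021565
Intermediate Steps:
s = -36 (s = -(6 + 6)²/4 = -¼*12² = -¼*144 = -36)
T = 1/44476 (T = 1/(140 + 44336) = 1/44476 ≈ 2.2484e-5)
n(U) = -10 (n(U) = -7 - 3 = -10)
T/30569 + n(131)/46372 = (1/44476)/30569 - 10/46372 = (1/44476)*(1/30569) - 10*1/46372 = 1/1359586844 - 5/23186 = -3398955517/15761690282492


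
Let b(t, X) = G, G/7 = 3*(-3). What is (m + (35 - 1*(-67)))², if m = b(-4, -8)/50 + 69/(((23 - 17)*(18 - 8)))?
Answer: 103815721/10000 ≈ 10382.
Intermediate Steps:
G = -63 (G = 7*(3*(-3)) = 7*(-9) = -63)
b(t, X) = -63
m = -11/100 (m = -63/50 + 69/(((23 - 17)*(18 - 8))) = -63*1/50 + 69/((6*10)) = -63/50 + 69/60 = -63/50 + 69*(1/60) = -63/50 + 23/20 = -11/100 ≈ -0.11000)
(m + (35 - 1*(-67)))² = (-11/100 + (35 - 1*(-67)))² = (-11/100 + (35 + 67))² = (-11/100 + 102)² = (10189/100)² = 103815721/10000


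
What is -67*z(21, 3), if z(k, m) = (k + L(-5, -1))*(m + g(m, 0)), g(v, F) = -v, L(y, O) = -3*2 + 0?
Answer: 0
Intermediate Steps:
L(y, O) = -6 (L(y, O) = -6 + 0 = -6)
z(k, m) = 0 (z(k, m) = (k - 6)*(m - m) = (-6 + k)*0 = 0)
-67*z(21, 3) = -67*0 = 0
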